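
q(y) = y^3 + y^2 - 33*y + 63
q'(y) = 3*y^2 + 2*y - 33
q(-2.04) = 125.99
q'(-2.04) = -24.60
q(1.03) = 31.16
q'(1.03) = -27.76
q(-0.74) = 87.56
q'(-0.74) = -32.84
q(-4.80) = 133.85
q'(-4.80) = 26.52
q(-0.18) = 68.97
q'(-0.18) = -33.26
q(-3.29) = 146.78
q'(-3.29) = -7.11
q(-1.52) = 111.96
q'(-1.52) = -29.11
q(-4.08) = 146.37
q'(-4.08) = 8.78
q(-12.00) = -1125.00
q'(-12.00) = 375.00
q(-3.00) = 144.00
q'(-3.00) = -12.00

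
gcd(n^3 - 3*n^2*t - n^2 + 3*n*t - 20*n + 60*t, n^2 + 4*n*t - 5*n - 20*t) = n - 5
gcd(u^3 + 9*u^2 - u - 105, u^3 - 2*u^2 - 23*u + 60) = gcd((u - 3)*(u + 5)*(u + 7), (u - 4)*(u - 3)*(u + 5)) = u^2 + 2*u - 15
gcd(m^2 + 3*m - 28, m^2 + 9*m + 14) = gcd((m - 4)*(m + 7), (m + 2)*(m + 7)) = m + 7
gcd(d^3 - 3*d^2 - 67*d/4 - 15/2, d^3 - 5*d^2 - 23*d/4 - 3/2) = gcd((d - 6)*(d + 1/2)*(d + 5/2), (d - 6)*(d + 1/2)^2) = d^2 - 11*d/2 - 3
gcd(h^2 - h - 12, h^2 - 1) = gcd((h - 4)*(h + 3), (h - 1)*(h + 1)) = 1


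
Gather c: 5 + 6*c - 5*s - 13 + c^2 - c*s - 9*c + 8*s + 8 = c^2 + c*(-s - 3) + 3*s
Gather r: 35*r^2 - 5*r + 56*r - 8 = 35*r^2 + 51*r - 8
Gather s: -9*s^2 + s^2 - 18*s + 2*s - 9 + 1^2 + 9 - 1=-8*s^2 - 16*s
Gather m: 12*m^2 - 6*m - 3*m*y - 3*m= 12*m^2 + m*(-3*y - 9)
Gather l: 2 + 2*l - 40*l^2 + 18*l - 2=-40*l^2 + 20*l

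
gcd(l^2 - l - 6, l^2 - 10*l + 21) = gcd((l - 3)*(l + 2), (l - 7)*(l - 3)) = l - 3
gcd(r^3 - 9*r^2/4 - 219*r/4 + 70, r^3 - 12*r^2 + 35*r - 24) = r - 8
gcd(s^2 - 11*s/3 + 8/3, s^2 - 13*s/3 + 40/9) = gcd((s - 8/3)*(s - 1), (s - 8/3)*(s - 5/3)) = s - 8/3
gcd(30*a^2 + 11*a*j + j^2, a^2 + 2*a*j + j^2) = 1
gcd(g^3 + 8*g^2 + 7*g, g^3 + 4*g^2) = g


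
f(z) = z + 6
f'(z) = 1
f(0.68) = 6.68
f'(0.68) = 1.00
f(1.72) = 7.72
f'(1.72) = 1.00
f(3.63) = 9.63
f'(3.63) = 1.00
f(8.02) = 14.02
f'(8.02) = 1.00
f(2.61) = 8.61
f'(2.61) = 1.00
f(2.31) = 8.31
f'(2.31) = 1.00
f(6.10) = 12.10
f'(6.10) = 1.00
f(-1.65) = 4.35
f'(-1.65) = 1.00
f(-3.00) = 3.00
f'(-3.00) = 1.00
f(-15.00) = -9.00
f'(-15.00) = 1.00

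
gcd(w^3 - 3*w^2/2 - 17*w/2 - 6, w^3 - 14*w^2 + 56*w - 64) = w - 4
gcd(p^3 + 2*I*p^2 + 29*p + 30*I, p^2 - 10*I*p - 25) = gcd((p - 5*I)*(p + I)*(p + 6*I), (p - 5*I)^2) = p - 5*I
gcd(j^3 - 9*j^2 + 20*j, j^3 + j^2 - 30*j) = j^2 - 5*j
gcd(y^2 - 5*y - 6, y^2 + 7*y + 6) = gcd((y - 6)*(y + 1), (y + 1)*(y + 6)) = y + 1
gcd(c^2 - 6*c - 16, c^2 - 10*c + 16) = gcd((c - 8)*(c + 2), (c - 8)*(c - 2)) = c - 8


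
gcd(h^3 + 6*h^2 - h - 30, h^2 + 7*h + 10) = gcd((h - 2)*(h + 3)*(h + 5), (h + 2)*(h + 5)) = h + 5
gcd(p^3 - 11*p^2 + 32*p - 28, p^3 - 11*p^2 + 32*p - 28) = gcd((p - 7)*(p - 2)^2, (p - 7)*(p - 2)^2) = p^3 - 11*p^2 + 32*p - 28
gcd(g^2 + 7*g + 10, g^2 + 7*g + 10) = g^2 + 7*g + 10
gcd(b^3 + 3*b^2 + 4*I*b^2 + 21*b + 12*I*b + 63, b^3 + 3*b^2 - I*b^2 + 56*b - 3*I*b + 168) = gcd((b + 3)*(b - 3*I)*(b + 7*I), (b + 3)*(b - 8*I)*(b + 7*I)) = b^2 + b*(3 + 7*I) + 21*I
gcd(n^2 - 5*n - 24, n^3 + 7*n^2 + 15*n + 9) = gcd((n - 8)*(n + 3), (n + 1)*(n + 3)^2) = n + 3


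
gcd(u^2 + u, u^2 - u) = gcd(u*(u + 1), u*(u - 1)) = u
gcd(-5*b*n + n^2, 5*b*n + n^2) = n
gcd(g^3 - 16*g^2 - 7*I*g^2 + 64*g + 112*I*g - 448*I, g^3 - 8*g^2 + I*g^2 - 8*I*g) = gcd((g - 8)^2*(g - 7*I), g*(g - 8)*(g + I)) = g - 8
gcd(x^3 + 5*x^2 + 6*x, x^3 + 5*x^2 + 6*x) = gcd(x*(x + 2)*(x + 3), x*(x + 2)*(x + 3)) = x^3 + 5*x^2 + 6*x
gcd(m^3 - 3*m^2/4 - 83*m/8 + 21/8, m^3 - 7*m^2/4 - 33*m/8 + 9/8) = m - 1/4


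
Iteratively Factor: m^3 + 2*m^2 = (m + 2)*(m^2) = m*(m + 2)*(m)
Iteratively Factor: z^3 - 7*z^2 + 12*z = (z - 4)*(z^2 - 3*z) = z*(z - 4)*(z - 3)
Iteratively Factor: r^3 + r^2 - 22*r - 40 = (r + 2)*(r^2 - r - 20) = (r - 5)*(r + 2)*(r + 4)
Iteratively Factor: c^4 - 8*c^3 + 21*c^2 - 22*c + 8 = (c - 1)*(c^3 - 7*c^2 + 14*c - 8) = (c - 4)*(c - 1)*(c^2 - 3*c + 2) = (c - 4)*(c - 1)^2*(c - 2)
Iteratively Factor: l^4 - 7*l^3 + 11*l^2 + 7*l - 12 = (l - 3)*(l^3 - 4*l^2 - l + 4) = (l - 4)*(l - 3)*(l^2 - 1) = (l - 4)*(l - 3)*(l + 1)*(l - 1)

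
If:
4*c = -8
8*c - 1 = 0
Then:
No Solution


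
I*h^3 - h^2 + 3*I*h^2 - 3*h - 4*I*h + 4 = (h + 4)*(h + I)*(I*h - I)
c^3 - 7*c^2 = c^2*(c - 7)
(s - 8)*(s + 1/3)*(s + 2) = s^3 - 17*s^2/3 - 18*s - 16/3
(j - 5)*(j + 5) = j^2 - 25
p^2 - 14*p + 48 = (p - 8)*(p - 6)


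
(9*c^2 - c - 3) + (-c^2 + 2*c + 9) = 8*c^2 + c + 6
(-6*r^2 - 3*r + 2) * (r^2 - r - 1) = -6*r^4 + 3*r^3 + 11*r^2 + r - 2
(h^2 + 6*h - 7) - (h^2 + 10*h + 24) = -4*h - 31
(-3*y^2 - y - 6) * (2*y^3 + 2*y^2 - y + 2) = -6*y^5 - 8*y^4 - 11*y^3 - 17*y^2 + 4*y - 12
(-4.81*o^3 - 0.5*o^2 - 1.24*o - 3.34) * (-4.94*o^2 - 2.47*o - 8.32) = 23.7614*o^5 + 14.3507*o^4 + 47.3798*o^3 + 23.7224*o^2 + 18.5666*o + 27.7888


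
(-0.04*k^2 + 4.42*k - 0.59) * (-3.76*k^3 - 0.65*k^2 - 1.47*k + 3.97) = 0.1504*k^5 - 16.5932*k^4 - 0.5958*k^3 - 6.2727*k^2 + 18.4147*k - 2.3423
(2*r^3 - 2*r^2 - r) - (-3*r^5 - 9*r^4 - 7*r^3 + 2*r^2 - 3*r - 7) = 3*r^5 + 9*r^4 + 9*r^3 - 4*r^2 + 2*r + 7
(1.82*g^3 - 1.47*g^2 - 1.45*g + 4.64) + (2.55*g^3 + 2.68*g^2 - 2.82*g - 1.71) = 4.37*g^3 + 1.21*g^2 - 4.27*g + 2.93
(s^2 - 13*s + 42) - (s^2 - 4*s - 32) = 74 - 9*s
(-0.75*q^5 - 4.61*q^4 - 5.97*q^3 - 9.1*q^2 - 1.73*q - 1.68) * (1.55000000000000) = -1.1625*q^5 - 7.1455*q^4 - 9.2535*q^3 - 14.105*q^2 - 2.6815*q - 2.604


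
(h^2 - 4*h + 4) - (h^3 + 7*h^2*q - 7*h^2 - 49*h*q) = -h^3 - 7*h^2*q + 8*h^2 + 49*h*q - 4*h + 4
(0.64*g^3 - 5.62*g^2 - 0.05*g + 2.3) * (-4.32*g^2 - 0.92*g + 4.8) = -2.7648*g^5 + 23.6896*g^4 + 8.4584*g^3 - 36.866*g^2 - 2.356*g + 11.04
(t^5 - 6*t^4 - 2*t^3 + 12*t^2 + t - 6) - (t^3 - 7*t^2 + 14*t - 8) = t^5 - 6*t^4 - 3*t^3 + 19*t^2 - 13*t + 2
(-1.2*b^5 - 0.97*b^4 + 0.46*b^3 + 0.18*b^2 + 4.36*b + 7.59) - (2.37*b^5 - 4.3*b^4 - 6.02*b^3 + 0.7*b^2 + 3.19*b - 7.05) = -3.57*b^5 + 3.33*b^4 + 6.48*b^3 - 0.52*b^2 + 1.17*b + 14.64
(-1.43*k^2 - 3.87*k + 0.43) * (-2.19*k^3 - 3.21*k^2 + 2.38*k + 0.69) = 3.1317*k^5 + 13.0656*k^4 + 8.0776*k^3 - 11.5776*k^2 - 1.6469*k + 0.2967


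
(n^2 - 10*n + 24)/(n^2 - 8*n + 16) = (n - 6)/(n - 4)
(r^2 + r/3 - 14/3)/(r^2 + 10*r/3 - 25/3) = (3*r^2 + r - 14)/(3*r^2 + 10*r - 25)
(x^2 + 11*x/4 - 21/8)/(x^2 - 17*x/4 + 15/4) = (8*x^2 + 22*x - 21)/(2*(4*x^2 - 17*x + 15))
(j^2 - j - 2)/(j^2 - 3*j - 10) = (-j^2 + j + 2)/(-j^2 + 3*j + 10)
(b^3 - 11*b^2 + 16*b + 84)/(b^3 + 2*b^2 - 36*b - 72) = (b - 7)/(b + 6)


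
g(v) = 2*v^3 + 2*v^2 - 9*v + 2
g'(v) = 6*v^2 + 4*v - 9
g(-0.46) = 6.37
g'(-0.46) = -9.57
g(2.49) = 22.87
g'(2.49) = 38.16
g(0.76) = -2.81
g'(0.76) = -2.49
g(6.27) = 517.18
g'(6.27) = 251.96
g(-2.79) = -0.76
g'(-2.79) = 26.54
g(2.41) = 19.92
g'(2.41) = 35.49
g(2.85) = 38.89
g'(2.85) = 51.14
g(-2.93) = -4.77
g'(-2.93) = 30.79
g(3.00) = 47.00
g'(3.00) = 57.00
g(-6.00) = -304.00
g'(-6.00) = 183.00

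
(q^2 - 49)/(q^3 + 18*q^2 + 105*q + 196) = (q - 7)/(q^2 + 11*q + 28)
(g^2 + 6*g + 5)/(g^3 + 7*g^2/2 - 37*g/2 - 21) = 2*(g + 5)/(2*g^2 + 5*g - 42)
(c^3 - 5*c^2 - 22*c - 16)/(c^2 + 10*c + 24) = (c^3 - 5*c^2 - 22*c - 16)/(c^2 + 10*c + 24)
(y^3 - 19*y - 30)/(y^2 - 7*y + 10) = (y^2 + 5*y + 6)/(y - 2)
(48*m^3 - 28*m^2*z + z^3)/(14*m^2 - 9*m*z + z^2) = (-24*m^2 + 2*m*z + z^2)/(-7*m + z)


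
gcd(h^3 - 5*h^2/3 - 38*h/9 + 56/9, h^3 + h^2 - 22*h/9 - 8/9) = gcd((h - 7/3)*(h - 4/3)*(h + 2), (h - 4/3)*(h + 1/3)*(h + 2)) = h^2 + 2*h/3 - 8/3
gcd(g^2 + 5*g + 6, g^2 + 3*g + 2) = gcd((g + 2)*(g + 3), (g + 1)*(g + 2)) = g + 2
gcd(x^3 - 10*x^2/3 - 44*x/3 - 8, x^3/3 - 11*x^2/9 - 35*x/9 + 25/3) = 1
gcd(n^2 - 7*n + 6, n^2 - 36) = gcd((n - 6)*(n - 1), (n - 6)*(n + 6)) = n - 6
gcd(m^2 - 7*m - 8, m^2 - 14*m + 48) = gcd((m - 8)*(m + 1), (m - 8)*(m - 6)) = m - 8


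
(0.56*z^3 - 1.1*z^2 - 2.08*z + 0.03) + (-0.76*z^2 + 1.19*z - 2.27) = 0.56*z^3 - 1.86*z^2 - 0.89*z - 2.24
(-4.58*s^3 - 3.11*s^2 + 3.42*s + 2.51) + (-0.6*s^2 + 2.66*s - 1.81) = -4.58*s^3 - 3.71*s^2 + 6.08*s + 0.7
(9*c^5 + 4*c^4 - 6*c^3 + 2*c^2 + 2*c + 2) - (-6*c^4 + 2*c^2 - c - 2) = 9*c^5 + 10*c^4 - 6*c^3 + 3*c + 4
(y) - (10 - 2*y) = 3*y - 10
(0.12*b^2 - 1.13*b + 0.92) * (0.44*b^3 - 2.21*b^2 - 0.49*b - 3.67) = 0.0528*b^5 - 0.7624*b^4 + 2.8433*b^3 - 1.9199*b^2 + 3.6963*b - 3.3764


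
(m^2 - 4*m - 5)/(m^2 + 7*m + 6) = (m - 5)/(m + 6)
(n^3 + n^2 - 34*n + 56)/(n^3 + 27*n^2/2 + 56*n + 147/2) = 2*(n^2 - 6*n + 8)/(2*n^2 + 13*n + 21)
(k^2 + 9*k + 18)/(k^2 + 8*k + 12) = (k + 3)/(k + 2)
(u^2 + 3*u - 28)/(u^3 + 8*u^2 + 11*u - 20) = (u^2 + 3*u - 28)/(u^3 + 8*u^2 + 11*u - 20)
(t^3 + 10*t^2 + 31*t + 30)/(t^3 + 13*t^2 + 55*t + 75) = (t + 2)/(t + 5)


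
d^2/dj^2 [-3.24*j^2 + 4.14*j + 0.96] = -6.48000000000000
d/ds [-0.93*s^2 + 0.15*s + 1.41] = 0.15 - 1.86*s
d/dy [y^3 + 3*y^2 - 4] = 3*y*(y + 2)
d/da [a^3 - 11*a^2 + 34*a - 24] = 3*a^2 - 22*a + 34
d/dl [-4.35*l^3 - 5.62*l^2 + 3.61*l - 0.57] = -13.05*l^2 - 11.24*l + 3.61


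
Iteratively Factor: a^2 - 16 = (a - 4)*(a + 4)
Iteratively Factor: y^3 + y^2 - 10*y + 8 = (y - 1)*(y^2 + 2*y - 8) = (y - 2)*(y - 1)*(y + 4)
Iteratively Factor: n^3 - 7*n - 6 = (n - 3)*(n^2 + 3*n + 2) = (n - 3)*(n + 1)*(n + 2)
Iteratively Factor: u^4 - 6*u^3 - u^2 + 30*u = (u - 3)*(u^3 - 3*u^2 - 10*u) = u*(u - 3)*(u^2 - 3*u - 10) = u*(u - 5)*(u - 3)*(u + 2)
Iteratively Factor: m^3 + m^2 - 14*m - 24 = (m + 2)*(m^2 - m - 12) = (m - 4)*(m + 2)*(m + 3)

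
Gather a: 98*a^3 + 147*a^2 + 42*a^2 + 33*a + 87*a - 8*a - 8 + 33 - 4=98*a^3 + 189*a^2 + 112*a + 21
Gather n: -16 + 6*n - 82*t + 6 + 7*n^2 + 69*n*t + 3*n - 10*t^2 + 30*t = 7*n^2 + n*(69*t + 9) - 10*t^2 - 52*t - 10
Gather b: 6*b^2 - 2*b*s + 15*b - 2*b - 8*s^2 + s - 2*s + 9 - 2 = 6*b^2 + b*(13 - 2*s) - 8*s^2 - s + 7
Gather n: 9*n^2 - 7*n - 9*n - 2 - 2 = 9*n^2 - 16*n - 4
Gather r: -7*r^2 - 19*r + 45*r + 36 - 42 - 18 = -7*r^2 + 26*r - 24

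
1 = 1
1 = 1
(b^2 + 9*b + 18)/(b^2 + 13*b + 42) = (b + 3)/(b + 7)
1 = 1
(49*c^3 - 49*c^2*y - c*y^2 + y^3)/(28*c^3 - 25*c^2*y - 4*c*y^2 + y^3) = (7*c + y)/(4*c + y)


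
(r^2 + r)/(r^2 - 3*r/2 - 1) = 2*r*(r + 1)/(2*r^2 - 3*r - 2)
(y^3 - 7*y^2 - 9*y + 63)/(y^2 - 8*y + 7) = (y^2 - 9)/(y - 1)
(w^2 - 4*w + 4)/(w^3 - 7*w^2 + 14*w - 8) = (w - 2)/(w^2 - 5*w + 4)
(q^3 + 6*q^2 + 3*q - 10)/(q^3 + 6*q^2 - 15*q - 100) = (q^2 + q - 2)/(q^2 + q - 20)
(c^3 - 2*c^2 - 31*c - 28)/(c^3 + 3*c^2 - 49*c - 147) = (c^2 + 5*c + 4)/(c^2 + 10*c + 21)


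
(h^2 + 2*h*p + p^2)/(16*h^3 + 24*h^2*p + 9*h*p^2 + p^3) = (h + p)/(16*h^2 + 8*h*p + p^2)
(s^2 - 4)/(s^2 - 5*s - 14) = (s - 2)/(s - 7)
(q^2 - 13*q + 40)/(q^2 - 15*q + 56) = (q - 5)/(q - 7)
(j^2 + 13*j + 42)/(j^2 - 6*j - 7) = (j^2 + 13*j + 42)/(j^2 - 6*j - 7)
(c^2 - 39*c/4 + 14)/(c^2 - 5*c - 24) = (c - 7/4)/(c + 3)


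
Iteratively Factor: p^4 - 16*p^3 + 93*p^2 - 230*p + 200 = (p - 4)*(p^3 - 12*p^2 + 45*p - 50) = (p - 4)*(p - 2)*(p^2 - 10*p + 25) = (p - 5)*(p - 4)*(p - 2)*(p - 5)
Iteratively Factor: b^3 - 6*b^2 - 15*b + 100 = (b - 5)*(b^2 - b - 20) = (b - 5)*(b + 4)*(b - 5)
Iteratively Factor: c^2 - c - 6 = (c + 2)*(c - 3)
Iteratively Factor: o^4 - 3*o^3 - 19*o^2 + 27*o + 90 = (o - 3)*(o^3 - 19*o - 30) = (o - 3)*(o + 2)*(o^2 - 2*o - 15) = (o - 3)*(o + 2)*(o + 3)*(o - 5)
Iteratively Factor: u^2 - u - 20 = (u + 4)*(u - 5)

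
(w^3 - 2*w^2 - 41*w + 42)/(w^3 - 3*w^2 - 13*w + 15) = (w^2 - w - 42)/(w^2 - 2*w - 15)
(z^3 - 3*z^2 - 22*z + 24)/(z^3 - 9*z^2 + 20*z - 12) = (z + 4)/(z - 2)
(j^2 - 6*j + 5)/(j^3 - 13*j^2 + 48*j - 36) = (j - 5)/(j^2 - 12*j + 36)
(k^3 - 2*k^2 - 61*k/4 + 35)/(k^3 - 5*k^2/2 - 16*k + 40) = (k - 7/2)/(k - 4)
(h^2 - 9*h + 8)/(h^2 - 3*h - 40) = (h - 1)/(h + 5)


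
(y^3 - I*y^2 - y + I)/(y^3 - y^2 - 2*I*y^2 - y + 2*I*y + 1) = (y + 1)/(y - I)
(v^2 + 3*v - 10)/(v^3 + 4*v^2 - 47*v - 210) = (v - 2)/(v^2 - v - 42)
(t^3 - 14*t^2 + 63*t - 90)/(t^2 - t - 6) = (t^2 - 11*t + 30)/(t + 2)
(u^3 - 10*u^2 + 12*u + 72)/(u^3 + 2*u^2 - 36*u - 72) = (u - 6)/(u + 6)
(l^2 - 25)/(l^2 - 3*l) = (l^2 - 25)/(l*(l - 3))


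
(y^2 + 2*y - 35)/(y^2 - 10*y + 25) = (y + 7)/(y - 5)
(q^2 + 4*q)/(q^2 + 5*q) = (q + 4)/(q + 5)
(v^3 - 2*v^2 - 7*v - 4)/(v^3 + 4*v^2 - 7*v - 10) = (v^2 - 3*v - 4)/(v^2 + 3*v - 10)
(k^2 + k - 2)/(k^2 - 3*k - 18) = (-k^2 - k + 2)/(-k^2 + 3*k + 18)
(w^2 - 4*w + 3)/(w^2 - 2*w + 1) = (w - 3)/(w - 1)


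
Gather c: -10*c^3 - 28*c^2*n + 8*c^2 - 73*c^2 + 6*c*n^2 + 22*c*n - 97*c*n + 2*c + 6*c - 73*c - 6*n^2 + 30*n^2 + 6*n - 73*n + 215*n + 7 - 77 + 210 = -10*c^3 + c^2*(-28*n - 65) + c*(6*n^2 - 75*n - 65) + 24*n^2 + 148*n + 140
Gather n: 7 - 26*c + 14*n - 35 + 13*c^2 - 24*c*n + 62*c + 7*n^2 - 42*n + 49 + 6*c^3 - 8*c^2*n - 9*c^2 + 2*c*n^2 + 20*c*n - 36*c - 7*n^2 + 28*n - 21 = 6*c^3 + 4*c^2 + 2*c*n^2 + n*(-8*c^2 - 4*c)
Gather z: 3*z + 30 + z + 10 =4*z + 40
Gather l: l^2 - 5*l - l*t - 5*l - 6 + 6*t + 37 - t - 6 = l^2 + l*(-t - 10) + 5*t + 25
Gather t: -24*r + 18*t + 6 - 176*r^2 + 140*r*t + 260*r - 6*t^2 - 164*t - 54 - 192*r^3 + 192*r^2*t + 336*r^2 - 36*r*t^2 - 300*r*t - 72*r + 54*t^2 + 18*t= -192*r^3 + 160*r^2 + 164*r + t^2*(48 - 36*r) + t*(192*r^2 - 160*r - 128) - 48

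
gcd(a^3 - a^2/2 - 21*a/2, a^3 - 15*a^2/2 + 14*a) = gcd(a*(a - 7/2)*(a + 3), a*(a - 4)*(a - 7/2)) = a^2 - 7*a/2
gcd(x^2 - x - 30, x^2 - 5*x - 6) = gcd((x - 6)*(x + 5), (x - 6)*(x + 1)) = x - 6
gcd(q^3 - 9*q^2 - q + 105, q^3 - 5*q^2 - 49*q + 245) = q^2 - 12*q + 35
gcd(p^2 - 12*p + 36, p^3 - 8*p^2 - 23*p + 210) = p - 6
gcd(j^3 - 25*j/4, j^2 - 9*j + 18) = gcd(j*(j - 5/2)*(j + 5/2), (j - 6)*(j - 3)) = 1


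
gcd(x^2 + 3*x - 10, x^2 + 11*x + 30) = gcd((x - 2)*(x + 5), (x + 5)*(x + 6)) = x + 5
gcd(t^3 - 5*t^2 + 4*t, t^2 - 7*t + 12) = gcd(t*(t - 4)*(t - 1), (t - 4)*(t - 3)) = t - 4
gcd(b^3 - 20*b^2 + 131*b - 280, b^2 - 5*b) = b - 5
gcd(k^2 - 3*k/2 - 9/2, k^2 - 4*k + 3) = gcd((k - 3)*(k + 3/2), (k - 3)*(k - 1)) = k - 3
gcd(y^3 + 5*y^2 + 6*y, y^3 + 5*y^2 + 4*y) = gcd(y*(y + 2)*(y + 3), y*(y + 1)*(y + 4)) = y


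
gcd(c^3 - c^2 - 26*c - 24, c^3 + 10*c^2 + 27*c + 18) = c + 1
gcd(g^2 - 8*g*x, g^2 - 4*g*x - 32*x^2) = -g + 8*x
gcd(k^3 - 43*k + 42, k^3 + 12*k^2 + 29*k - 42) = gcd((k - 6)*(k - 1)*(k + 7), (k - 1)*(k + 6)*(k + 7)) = k^2 + 6*k - 7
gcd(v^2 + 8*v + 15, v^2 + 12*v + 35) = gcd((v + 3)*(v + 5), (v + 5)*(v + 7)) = v + 5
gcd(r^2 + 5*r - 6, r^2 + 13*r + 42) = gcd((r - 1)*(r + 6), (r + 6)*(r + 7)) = r + 6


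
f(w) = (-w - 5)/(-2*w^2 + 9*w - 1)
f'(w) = (-w - 5)*(4*w - 9)/(-2*w^2 + 9*w - 1)^2 - 1/(-2*w^2 + 9*w - 1)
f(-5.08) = -0.00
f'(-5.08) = 0.01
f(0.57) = -1.60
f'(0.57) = 2.80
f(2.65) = -0.87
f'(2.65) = -0.27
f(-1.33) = 0.22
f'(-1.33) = 0.25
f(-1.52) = 0.18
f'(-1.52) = 0.19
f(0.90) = -1.08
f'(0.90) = 0.88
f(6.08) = 0.55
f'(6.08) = -0.37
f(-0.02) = 4.22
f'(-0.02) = 33.28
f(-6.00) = -0.00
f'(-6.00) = 0.01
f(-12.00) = -0.02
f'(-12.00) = 0.00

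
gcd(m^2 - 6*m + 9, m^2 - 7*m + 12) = m - 3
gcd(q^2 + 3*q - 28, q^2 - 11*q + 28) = q - 4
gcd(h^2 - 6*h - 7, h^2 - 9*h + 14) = h - 7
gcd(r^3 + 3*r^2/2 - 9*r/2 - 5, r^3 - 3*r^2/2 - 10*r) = r + 5/2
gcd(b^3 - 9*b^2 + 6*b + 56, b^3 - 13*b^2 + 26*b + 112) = b^2 - 5*b - 14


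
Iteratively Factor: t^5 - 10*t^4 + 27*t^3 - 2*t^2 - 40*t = (t - 4)*(t^4 - 6*t^3 + 3*t^2 + 10*t) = (t - 5)*(t - 4)*(t^3 - t^2 - 2*t) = (t - 5)*(t - 4)*(t + 1)*(t^2 - 2*t) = (t - 5)*(t - 4)*(t - 2)*(t + 1)*(t)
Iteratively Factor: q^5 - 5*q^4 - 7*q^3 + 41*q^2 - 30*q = (q - 2)*(q^4 - 3*q^3 - 13*q^2 + 15*q) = (q - 2)*(q + 3)*(q^3 - 6*q^2 + 5*q) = q*(q - 2)*(q + 3)*(q^2 - 6*q + 5) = q*(q - 5)*(q - 2)*(q + 3)*(q - 1)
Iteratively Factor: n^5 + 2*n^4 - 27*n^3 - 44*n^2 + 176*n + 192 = (n + 4)*(n^4 - 2*n^3 - 19*n^2 + 32*n + 48) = (n - 4)*(n + 4)*(n^3 + 2*n^2 - 11*n - 12) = (n - 4)*(n + 4)^2*(n^2 - 2*n - 3) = (n - 4)*(n + 1)*(n + 4)^2*(n - 3)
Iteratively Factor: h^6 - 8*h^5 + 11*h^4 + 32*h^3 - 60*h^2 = (h - 2)*(h^5 - 6*h^4 - h^3 + 30*h^2) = (h - 5)*(h - 2)*(h^4 - h^3 - 6*h^2) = h*(h - 5)*(h - 2)*(h^3 - h^2 - 6*h) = h*(h - 5)*(h - 3)*(h - 2)*(h^2 + 2*h) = h^2*(h - 5)*(h - 3)*(h - 2)*(h + 2)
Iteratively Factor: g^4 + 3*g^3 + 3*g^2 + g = (g + 1)*(g^3 + 2*g^2 + g) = (g + 1)^2*(g^2 + g) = g*(g + 1)^2*(g + 1)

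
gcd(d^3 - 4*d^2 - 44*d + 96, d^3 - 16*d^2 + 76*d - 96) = d^2 - 10*d + 16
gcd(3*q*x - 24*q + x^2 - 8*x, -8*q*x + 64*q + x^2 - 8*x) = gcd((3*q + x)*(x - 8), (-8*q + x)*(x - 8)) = x - 8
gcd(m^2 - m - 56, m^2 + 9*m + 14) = m + 7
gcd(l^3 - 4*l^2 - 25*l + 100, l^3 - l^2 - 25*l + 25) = l^2 - 25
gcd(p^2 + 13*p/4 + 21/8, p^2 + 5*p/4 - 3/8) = p + 3/2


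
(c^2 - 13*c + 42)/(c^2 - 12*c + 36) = (c - 7)/(c - 6)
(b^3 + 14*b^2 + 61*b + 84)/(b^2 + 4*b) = b + 10 + 21/b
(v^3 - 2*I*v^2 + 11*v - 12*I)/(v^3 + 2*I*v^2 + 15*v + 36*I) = (v - I)/(v + 3*I)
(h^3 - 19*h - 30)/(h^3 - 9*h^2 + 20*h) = (h^2 + 5*h + 6)/(h*(h - 4))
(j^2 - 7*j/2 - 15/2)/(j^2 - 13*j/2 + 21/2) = (2*j^2 - 7*j - 15)/(2*j^2 - 13*j + 21)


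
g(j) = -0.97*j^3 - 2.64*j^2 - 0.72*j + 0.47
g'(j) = -2.91*j^2 - 5.28*j - 0.72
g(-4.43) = 36.18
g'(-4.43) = -34.44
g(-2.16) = -0.52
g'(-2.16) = -2.89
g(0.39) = -0.27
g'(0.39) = -3.22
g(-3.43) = 11.02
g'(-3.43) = -16.85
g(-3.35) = 9.72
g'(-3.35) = -15.69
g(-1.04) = -0.55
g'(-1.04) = 1.62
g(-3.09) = 6.11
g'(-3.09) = -12.19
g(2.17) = -23.44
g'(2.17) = -25.88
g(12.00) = -2064.49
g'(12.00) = -483.12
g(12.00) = -2064.49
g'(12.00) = -483.12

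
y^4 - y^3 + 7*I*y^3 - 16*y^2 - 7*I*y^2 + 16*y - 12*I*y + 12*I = (y - 1)*(y + 2*I)^2*(y + 3*I)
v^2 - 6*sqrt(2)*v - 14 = (v - 7*sqrt(2))*(v + sqrt(2))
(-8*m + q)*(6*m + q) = -48*m^2 - 2*m*q + q^2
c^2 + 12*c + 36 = (c + 6)^2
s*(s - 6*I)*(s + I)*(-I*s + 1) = -I*s^4 - 4*s^3 - 11*I*s^2 + 6*s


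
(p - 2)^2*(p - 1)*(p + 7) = p^4 + 2*p^3 - 27*p^2 + 52*p - 28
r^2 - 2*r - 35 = (r - 7)*(r + 5)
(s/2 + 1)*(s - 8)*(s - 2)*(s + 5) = s^4/2 - 3*s^3/2 - 22*s^2 + 6*s + 80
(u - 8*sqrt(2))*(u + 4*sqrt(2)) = u^2 - 4*sqrt(2)*u - 64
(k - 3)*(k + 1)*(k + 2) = k^3 - 7*k - 6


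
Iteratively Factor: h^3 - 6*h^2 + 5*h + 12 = (h + 1)*(h^2 - 7*h + 12) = (h - 4)*(h + 1)*(h - 3)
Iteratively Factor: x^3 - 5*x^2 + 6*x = (x)*(x^2 - 5*x + 6) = x*(x - 2)*(x - 3)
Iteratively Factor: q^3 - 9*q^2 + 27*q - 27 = (q - 3)*(q^2 - 6*q + 9) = (q - 3)^2*(q - 3)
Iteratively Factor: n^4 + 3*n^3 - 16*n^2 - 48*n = (n + 4)*(n^3 - n^2 - 12*n) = (n - 4)*(n + 4)*(n^2 + 3*n) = n*(n - 4)*(n + 4)*(n + 3)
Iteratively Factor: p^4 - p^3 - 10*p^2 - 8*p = (p + 1)*(p^3 - 2*p^2 - 8*p) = (p + 1)*(p + 2)*(p^2 - 4*p) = p*(p + 1)*(p + 2)*(p - 4)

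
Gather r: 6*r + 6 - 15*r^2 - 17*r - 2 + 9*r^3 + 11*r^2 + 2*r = 9*r^3 - 4*r^2 - 9*r + 4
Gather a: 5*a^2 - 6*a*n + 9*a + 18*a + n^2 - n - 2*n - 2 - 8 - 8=5*a^2 + a*(27 - 6*n) + n^2 - 3*n - 18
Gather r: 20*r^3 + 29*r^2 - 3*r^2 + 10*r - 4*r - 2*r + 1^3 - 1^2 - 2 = 20*r^3 + 26*r^2 + 4*r - 2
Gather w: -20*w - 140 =-20*w - 140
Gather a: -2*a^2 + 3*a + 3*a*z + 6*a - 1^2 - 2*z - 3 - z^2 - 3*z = -2*a^2 + a*(3*z + 9) - z^2 - 5*z - 4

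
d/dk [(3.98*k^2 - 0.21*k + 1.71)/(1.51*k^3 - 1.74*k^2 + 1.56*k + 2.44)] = (-6.0098*k^4 + 0.6342*k^3 - 1.9029*k^2 + 25.3732*k - 3.18)/(2.2801*k^6 - 5.2548*k^5 + 7.7388*k^4 + 1.94*k^3 - 6.0576*k^2 + 7.6128*k + 5.9536)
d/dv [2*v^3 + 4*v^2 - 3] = 2*v*(3*v + 4)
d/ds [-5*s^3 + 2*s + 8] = 2 - 15*s^2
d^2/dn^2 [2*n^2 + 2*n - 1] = 4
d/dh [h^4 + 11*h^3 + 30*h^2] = h*(4*h^2 + 33*h + 60)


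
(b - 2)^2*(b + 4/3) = b^3 - 8*b^2/3 - 4*b/3 + 16/3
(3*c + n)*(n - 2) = 3*c*n - 6*c + n^2 - 2*n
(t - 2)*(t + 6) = t^2 + 4*t - 12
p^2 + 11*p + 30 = (p + 5)*(p + 6)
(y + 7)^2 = y^2 + 14*y + 49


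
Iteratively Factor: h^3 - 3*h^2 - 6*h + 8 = (h - 4)*(h^2 + h - 2) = (h - 4)*(h - 1)*(h + 2)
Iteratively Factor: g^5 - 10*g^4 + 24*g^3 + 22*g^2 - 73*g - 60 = (g + 1)*(g^4 - 11*g^3 + 35*g^2 - 13*g - 60) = (g - 5)*(g + 1)*(g^3 - 6*g^2 + 5*g + 12) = (g - 5)*(g - 4)*(g + 1)*(g^2 - 2*g - 3) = (g - 5)*(g - 4)*(g - 3)*(g + 1)*(g + 1)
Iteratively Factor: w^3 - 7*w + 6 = (w - 1)*(w^2 + w - 6) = (w - 1)*(w + 3)*(w - 2)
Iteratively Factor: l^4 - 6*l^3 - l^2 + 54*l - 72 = (l - 3)*(l^3 - 3*l^2 - 10*l + 24) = (l - 3)*(l + 3)*(l^2 - 6*l + 8) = (l - 4)*(l - 3)*(l + 3)*(l - 2)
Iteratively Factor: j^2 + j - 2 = (j + 2)*(j - 1)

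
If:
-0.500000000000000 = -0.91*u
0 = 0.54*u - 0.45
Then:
No Solution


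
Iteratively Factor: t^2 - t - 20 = (t - 5)*(t + 4)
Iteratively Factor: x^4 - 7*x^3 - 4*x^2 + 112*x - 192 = (x - 4)*(x^3 - 3*x^2 - 16*x + 48) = (x - 4)*(x - 3)*(x^2 - 16) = (x - 4)*(x - 3)*(x + 4)*(x - 4)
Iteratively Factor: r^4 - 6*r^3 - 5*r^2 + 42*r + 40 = (r - 4)*(r^3 - 2*r^2 - 13*r - 10) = (r - 4)*(r + 2)*(r^2 - 4*r - 5) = (r - 4)*(r + 1)*(r + 2)*(r - 5)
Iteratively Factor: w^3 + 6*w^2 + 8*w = (w + 2)*(w^2 + 4*w) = (w + 2)*(w + 4)*(w)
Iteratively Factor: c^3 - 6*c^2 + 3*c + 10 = (c + 1)*(c^2 - 7*c + 10) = (c - 2)*(c + 1)*(c - 5)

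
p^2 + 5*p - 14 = (p - 2)*(p + 7)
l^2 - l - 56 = (l - 8)*(l + 7)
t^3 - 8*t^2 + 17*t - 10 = (t - 5)*(t - 2)*(t - 1)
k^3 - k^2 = k^2*(k - 1)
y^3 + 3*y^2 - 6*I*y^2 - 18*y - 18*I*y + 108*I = (y - 3)*(y + 6)*(y - 6*I)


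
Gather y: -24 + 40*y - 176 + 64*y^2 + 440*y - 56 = 64*y^2 + 480*y - 256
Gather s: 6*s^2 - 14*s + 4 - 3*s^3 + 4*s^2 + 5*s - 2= -3*s^3 + 10*s^2 - 9*s + 2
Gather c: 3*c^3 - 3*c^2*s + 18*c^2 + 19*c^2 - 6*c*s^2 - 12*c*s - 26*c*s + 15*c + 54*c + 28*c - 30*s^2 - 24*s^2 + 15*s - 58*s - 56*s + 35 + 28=3*c^3 + c^2*(37 - 3*s) + c*(-6*s^2 - 38*s + 97) - 54*s^2 - 99*s + 63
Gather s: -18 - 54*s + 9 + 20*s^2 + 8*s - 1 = 20*s^2 - 46*s - 10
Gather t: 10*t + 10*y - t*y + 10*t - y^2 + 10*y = t*(20 - y) - y^2 + 20*y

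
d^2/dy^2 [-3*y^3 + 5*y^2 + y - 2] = 10 - 18*y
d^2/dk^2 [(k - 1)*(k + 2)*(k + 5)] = 6*k + 12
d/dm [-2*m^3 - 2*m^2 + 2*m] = -6*m^2 - 4*m + 2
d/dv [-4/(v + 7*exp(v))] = 4*(7*exp(v) + 1)/(v + 7*exp(v))^2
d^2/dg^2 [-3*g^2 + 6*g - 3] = -6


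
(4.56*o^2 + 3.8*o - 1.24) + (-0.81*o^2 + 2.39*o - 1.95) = 3.75*o^2 + 6.19*o - 3.19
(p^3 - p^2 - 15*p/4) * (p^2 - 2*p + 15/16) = p^5 - 3*p^4 - 13*p^3/16 + 105*p^2/16 - 225*p/64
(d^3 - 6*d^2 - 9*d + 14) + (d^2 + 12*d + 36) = d^3 - 5*d^2 + 3*d + 50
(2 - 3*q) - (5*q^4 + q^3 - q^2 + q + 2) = -5*q^4 - q^3 + q^2 - 4*q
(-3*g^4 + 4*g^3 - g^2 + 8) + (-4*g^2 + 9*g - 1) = -3*g^4 + 4*g^3 - 5*g^2 + 9*g + 7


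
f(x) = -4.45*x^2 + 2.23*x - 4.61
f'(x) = 2.23 - 8.9*x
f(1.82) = -15.29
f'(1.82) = -13.97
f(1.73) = -14.07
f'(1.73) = -13.17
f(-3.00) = -51.35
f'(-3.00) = 28.93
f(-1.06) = -11.97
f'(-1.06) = 11.66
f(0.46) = -4.53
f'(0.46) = -1.86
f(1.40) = -10.21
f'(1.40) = -10.23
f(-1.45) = -17.20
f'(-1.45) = 15.14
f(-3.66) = -72.38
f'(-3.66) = 34.80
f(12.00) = -618.65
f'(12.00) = -104.57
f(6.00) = -151.43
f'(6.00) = -51.17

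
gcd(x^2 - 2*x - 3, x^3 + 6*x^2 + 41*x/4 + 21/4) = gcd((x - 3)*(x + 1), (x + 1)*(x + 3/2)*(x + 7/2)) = x + 1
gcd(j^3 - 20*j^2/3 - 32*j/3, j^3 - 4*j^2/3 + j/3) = j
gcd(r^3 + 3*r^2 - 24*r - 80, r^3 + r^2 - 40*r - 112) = r^2 + 8*r + 16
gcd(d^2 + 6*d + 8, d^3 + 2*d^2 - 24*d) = 1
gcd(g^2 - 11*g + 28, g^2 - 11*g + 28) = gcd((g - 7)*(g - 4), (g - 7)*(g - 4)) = g^2 - 11*g + 28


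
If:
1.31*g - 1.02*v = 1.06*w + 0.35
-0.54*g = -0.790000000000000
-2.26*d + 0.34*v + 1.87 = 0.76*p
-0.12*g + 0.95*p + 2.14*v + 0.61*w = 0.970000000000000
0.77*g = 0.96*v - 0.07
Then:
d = 1.61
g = 1.46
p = -1.78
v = 1.25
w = 0.28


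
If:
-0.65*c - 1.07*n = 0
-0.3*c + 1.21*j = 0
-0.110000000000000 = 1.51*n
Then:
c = 0.12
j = 0.03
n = -0.07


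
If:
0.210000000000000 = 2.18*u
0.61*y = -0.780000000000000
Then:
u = 0.10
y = -1.28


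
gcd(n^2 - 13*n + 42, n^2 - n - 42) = n - 7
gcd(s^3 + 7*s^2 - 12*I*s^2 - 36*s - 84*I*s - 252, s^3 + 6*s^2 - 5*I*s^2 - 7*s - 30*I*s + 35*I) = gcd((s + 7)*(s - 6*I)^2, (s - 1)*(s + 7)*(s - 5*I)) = s + 7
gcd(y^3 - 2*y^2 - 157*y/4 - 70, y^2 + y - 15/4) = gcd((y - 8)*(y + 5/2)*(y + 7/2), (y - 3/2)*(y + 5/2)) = y + 5/2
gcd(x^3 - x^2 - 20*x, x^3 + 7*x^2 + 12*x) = x^2 + 4*x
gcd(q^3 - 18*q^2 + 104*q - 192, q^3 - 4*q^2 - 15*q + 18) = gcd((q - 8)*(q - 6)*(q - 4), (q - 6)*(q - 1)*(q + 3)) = q - 6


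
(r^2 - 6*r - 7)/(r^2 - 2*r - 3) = (r - 7)/(r - 3)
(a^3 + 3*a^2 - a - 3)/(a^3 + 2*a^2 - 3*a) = (a + 1)/a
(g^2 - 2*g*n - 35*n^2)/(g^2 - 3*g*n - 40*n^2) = (g - 7*n)/(g - 8*n)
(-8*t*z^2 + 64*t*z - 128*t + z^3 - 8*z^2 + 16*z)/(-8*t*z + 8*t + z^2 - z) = (z^2 - 8*z + 16)/(z - 1)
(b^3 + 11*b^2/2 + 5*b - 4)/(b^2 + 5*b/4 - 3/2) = 2*(2*b^2 + 7*b - 4)/(4*b - 3)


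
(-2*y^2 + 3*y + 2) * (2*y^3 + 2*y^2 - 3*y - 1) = -4*y^5 + 2*y^4 + 16*y^3 - 3*y^2 - 9*y - 2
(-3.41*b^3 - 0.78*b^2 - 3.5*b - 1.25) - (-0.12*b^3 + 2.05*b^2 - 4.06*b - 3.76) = -3.29*b^3 - 2.83*b^2 + 0.56*b + 2.51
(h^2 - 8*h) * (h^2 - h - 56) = h^4 - 9*h^3 - 48*h^2 + 448*h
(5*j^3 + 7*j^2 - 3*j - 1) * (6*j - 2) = 30*j^4 + 32*j^3 - 32*j^2 + 2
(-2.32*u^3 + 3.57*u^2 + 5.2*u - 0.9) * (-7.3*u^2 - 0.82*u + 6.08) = 16.936*u^5 - 24.1586*u^4 - 54.993*u^3 + 24.0116*u^2 + 32.354*u - 5.472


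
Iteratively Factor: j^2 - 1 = (j + 1)*(j - 1)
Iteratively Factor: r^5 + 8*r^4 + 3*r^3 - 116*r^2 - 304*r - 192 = (r + 4)*(r^4 + 4*r^3 - 13*r^2 - 64*r - 48) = (r + 4)^2*(r^3 - 13*r - 12) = (r + 3)*(r + 4)^2*(r^2 - 3*r - 4) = (r + 1)*(r + 3)*(r + 4)^2*(r - 4)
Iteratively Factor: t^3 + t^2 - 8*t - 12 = (t + 2)*(t^2 - t - 6) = (t - 3)*(t + 2)*(t + 2)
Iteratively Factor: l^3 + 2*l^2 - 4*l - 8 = (l - 2)*(l^2 + 4*l + 4) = (l - 2)*(l + 2)*(l + 2)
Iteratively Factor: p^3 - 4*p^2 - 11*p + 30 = (p + 3)*(p^2 - 7*p + 10) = (p - 2)*(p + 3)*(p - 5)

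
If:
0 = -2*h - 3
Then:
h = -3/2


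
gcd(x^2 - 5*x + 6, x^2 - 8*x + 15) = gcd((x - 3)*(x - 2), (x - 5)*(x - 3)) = x - 3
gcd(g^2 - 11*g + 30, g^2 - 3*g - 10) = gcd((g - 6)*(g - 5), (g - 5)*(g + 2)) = g - 5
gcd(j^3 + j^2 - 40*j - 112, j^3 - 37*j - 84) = j^2 - 3*j - 28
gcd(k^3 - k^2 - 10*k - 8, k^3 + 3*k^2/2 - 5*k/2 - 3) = k^2 + 3*k + 2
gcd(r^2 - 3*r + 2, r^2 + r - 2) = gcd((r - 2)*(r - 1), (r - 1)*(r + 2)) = r - 1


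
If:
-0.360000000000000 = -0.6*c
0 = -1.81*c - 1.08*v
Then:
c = 0.60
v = -1.01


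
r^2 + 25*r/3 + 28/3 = (r + 4/3)*(r + 7)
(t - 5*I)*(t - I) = t^2 - 6*I*t - 5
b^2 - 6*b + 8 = (b - 4)*(b - 2)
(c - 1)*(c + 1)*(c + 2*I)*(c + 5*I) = c^4 + 7*I*c^3 - 11*c^2 - 7*I*c + 10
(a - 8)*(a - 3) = a^2 - 11*a + 24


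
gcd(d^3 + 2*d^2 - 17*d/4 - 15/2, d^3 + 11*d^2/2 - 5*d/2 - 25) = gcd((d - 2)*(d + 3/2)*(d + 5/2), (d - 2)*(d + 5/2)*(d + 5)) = d^2 + d/2 - 5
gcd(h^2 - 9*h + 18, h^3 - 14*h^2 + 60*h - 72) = h - 6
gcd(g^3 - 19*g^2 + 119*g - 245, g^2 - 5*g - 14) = g - 7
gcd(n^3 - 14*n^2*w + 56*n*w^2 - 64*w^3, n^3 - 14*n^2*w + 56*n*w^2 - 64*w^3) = -n^3 + 14*n^2*w - 56*n*w^2 + 64*w^3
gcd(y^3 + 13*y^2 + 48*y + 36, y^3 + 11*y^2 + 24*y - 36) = y^2 + 12*y + 36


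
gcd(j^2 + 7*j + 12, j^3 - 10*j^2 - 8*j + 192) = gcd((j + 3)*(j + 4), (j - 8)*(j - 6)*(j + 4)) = j + 4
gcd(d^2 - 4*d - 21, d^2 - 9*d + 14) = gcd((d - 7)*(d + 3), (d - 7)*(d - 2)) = d - 7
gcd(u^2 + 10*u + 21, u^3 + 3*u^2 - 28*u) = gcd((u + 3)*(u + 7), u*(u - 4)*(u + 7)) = u + 7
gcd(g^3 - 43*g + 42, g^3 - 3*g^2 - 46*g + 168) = g^2 + g - 42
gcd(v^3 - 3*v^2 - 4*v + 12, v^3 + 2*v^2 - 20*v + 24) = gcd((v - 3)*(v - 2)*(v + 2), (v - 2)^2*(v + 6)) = v - 2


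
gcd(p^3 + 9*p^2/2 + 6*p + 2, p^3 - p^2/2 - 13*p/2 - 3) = p^2 + 5*p/2 + 1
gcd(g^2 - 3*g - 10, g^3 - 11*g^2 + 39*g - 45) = g - 5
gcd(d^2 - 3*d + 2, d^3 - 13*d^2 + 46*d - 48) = d - 2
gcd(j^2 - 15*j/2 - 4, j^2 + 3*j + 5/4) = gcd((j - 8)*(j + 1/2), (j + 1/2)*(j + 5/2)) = j + 1/2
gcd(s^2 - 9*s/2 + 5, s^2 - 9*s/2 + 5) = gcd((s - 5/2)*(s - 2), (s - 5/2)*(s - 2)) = s^2 - 9*s/2 + 5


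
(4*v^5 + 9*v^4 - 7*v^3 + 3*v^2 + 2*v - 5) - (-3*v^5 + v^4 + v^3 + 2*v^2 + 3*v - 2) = 7*v^5 + 8*v^4 - 8*v^3 + v^2 - v - 3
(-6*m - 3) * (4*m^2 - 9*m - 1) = -24*m^3 + 42*m^2 + 33*m + 3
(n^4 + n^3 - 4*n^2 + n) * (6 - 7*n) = -7*n^5 - n^4 + 34*n^3 - 31*n^2 + 6*n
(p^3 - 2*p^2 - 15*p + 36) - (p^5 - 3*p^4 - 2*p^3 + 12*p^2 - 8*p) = -p^5 + 3*p^4 + 3*p^3 - 14*p^2 - 7*p + 36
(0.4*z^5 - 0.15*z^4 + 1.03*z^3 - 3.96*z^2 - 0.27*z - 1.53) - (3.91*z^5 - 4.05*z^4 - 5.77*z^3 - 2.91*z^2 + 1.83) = -3.51*z^5 + 3.9*z^4 + 6.8*z^3 - 1.05*z^2 - 0.27*z - 3.36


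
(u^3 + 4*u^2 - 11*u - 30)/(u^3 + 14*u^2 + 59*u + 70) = (u - 3)/(u + 7)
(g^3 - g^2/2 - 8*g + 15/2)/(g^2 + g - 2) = (2*g^2 + g - 15)/(2*(g + 2))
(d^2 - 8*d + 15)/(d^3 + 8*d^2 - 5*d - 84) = (d - 5)/(d^2 + 11*d + 28)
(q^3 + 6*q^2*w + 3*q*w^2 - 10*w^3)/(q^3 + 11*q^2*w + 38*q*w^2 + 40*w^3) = (q - w)/(q + 4*w)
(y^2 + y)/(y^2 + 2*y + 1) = y/(y + 1)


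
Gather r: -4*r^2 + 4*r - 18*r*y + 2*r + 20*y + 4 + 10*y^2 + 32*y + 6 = -4*r^2 + r*(6 - 18*y) + 10*y^2 + 52*y + 10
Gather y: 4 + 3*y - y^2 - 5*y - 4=-y^2 - 2*y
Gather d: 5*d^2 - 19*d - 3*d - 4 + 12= 5*d^2 - 22*d + 8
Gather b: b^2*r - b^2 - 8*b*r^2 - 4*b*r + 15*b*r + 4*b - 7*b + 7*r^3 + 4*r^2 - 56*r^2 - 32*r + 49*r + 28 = b^2*(r - 1) + b*(-8*r^2 + 11*r - 3) + 7*r^3 - 52*r^2 + 17*r + 28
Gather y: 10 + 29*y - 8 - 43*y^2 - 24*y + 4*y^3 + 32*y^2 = 4*y^3 - 11*y^2 + 5*y + 2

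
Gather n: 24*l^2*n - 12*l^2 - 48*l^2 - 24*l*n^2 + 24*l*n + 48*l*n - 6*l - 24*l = -60*l^2 - 24*l*n^2 - 30*l + n*(24*l^2 + 72*l)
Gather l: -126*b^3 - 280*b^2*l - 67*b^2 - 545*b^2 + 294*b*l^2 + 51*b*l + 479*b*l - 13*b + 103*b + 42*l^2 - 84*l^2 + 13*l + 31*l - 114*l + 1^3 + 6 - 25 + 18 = -126*b^3 - 612*b^2 + 90*b + l^2*(294*b - 42) + l*(-280*b^2 + 530*b - 70)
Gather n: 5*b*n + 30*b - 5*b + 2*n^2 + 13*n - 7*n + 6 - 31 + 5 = 25*b + 2*n^2 + n*(5*b + 6) - 20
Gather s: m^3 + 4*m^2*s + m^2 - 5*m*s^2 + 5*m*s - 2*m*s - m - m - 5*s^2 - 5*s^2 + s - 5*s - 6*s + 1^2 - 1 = m^3 + m^2 - 2*m + s^2*(-5*m - 10) + s*(4*m^2 + 3*m - 10)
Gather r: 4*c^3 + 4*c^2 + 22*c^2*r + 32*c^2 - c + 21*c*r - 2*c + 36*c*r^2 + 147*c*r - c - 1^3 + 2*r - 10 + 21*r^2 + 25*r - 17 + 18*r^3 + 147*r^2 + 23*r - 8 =4*c^3 + 36*c^2 - 4*c + 18*r^3 + r^2*(36*c + 168) + r*(22*c^2 + 168*c + 50) - 36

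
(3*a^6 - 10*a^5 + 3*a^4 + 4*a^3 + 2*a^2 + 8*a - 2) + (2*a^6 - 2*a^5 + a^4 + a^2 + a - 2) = 5*a^6 - 12*a^5 + 4*a^4 + 4*a^3 + 3*a^2 + 9*a - 4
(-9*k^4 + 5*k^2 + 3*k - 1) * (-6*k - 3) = 54*k^5 + 27*k^4 - 30*k^3 - 33*k^2 - 3*k + 3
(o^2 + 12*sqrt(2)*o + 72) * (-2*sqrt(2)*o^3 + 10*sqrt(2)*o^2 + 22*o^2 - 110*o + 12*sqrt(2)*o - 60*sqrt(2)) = -2*sqrt(2)*o^5 - 26*o^4 + 10*sqrt(2)*o^4 + 130*o^3 + 132*sqrt(2)*o^3 - 660*sqrt(2)*o^2 + 1872*o^2 - 9360*o + 864*sqrt(2)*o - 4320*sqrt(2)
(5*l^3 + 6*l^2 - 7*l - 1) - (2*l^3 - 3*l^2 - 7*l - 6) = 3*l^3 + 9*l^2 + 5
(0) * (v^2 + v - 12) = 0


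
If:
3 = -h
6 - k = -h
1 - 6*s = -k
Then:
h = -3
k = 3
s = 2/3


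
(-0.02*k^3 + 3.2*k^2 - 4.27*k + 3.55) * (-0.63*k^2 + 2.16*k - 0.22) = 0.0126*k^5 - 2.0592*k^4 + 9.6065*k^3 - 12.1637*k^2 + 8.6074*k - 0.781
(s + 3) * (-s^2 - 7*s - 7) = -s^3 - 10*s^2 - 28*s - 21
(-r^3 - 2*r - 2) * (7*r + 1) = -7*r^4 - r^3 - 14*r^2 - 16*r - 2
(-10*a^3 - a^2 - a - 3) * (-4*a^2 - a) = 40*a^5 + 14*a^4 + 5*a^3 + 13*a^2 + 3*a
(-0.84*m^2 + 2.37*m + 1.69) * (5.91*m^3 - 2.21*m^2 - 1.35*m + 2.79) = -4.9644*m^5 + 15.8631*m^4 + 5.8842*m^3 - 9.278*m^2 + 4.3308*m + 4.7151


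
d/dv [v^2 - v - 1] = 2*v - 1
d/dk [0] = 0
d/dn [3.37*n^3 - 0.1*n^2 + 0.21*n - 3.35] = 10.11*n^2 - 0.2*n + 0.21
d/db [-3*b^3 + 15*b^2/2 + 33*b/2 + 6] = -9*b^2 + 15*b + 33/2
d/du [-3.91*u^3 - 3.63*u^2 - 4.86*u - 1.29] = -11.73*u^2 - 7.26*u - 4.86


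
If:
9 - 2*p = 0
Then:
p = 9/2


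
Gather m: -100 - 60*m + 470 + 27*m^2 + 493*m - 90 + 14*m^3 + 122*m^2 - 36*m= 14*m^3 + 149*m^2 + 397*m + 280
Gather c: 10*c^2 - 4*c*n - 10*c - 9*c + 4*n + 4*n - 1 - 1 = 10*c^2 + c*(-4*n - 19) + 8*n - 2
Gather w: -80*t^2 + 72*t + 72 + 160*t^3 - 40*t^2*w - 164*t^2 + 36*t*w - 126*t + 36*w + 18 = 160*t^3 - 244*t^2 - 54*t + w*(-40*t^2 + 36*t + 36) + 90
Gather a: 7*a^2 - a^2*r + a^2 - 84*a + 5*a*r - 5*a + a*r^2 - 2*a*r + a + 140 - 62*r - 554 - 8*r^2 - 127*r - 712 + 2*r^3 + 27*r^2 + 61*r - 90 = a^2*(8 - r) + a*(r^2 + 3*r - 88) + 2*r^3 + 19*r^2 - 128*r - 1216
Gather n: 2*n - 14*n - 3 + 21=18 - 12*n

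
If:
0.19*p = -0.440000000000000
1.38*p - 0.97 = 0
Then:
No Solution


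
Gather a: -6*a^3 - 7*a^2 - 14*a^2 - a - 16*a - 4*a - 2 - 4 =-6*a^3 - 21*a^2 - 21*a - 6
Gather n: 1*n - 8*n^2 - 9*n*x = -8*n^2 + n*(1 - 9*x)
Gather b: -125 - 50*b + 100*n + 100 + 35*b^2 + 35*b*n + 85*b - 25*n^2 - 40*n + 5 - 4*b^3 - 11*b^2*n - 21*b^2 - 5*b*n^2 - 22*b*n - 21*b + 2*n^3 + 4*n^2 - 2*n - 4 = -4*b^3 + b^2*(14 - 11*n) + b*(-5*n^2 + 13*n + 14) + 2*n^3 - 21*n^2 + 58*n - 24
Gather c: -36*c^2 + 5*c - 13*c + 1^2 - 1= -36*c^2 - 8*c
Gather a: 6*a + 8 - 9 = 6*a - 1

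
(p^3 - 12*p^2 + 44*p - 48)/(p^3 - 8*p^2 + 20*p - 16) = (p - 6)/(p - 2)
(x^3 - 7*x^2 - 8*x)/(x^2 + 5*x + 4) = x*(x - 8)/(x + 4)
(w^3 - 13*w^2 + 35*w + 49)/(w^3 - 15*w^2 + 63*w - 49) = (w + 1)/(w - 1)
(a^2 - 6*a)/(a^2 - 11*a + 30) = a/(a - 5)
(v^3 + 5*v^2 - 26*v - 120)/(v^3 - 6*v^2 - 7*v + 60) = (v^2 + 10*v + 24)/(v^2 - v - 12)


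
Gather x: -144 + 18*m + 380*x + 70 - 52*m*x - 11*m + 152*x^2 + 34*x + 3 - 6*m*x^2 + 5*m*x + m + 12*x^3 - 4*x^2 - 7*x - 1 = 8*m + 12*x^3 + x^2*(148 - 6*m) + x*(407 - 47*m) - 72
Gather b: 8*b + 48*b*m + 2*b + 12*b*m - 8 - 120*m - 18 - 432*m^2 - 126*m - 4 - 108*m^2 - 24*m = b*(60*m + 10) - 540*m^2 - 270*m - 30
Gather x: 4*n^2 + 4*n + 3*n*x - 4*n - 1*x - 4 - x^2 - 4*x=4*n^2 - x^2 + x*(3*n - 5) - 4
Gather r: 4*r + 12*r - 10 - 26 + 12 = 16*r - 24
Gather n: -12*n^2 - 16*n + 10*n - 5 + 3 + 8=-12*n^2 - 6*n + 6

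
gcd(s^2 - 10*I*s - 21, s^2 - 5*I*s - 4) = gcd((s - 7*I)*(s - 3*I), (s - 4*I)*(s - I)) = 1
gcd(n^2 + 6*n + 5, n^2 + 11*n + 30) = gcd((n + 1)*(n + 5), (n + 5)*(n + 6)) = n + 5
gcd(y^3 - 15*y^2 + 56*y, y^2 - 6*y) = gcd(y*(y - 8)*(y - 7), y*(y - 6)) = y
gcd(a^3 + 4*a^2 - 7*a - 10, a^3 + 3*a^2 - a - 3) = a + 1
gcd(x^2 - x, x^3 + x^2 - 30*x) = x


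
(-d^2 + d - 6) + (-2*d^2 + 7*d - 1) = -3*d^2 + 8*d - 7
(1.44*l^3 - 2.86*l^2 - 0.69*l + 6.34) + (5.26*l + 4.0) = 1.44*l^3 - 2.86*l^2 + 4.57*l + 10.34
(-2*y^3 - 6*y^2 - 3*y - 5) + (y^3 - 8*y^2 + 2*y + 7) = -y^3 - 14*y^2 - y + 2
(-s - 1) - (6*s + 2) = -7*s - 3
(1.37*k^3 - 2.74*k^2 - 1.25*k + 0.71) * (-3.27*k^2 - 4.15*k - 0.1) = -4.4799*k^5 + 3.2743*k^4 + 15.3215*k^3 + 3.1398*k^2 - 2.8215*k - 0.071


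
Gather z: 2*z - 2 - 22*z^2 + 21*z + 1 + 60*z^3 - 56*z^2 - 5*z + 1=60*z^3 - 78*z^2 + 18*z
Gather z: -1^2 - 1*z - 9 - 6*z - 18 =-7*z - 28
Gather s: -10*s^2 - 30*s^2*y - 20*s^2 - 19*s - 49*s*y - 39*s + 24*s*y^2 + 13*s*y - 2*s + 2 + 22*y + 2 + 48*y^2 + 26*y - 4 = s^2*(-30*y - 30) + s*(24*y^2 - 36*y - 60) + 48*y^2 + 48*y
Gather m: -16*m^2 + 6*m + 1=-16*m^2 + 6*m + 1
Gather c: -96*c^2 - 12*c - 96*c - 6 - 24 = -96*c^2 - 108*c - 30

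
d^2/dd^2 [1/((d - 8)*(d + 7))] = 2*((d - 8)^2 + (d - 8)*(d + 7) + (d + 7)^2)/((d - 8)^3*(d + 7)^3)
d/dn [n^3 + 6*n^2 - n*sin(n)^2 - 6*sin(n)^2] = 3*n^2 - n*sin(2*n) + 12*n - sin(n)^2 - 6*sin(2*n)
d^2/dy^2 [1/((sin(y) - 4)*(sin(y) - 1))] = (-4*sin(y)^3 + 11*sin(y)^2 + 8*sin(y) - 42)/((sin(y) - 4)^3*(sin(y) - 1)^2)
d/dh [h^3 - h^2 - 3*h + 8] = 3*h^2 - 2*h - 3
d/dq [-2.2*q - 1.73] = -2.20000000000000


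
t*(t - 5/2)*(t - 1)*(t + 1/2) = t^4 - 3*t^3 + 3*t^2/4 + 5*t/4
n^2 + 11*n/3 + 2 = (n + 2/3)*(n + 3)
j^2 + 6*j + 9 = (j + 3)^2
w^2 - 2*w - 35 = (w - 7)*(w + 5)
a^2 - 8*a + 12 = (a - 6)*(a - 2)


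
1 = 1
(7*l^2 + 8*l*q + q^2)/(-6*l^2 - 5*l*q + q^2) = (7*l + q)/(-6*l + q)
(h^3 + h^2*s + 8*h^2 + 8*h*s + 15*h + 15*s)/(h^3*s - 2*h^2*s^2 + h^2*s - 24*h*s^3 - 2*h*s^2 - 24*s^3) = (-h^3 - h^2*s - 8*h^2 - 8*h*s - 15*h - 15*s)/(s*(-h^3 + 2*h^2*s - h^2 + 24*h*s^2 + 2*h*s + 24*s^2))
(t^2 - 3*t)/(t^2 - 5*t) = (t - 3)/(t - 5)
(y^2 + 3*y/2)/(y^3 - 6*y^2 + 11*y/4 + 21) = 2*y/(2*y^2 - 15*y + 28)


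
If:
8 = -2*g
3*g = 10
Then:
No Solution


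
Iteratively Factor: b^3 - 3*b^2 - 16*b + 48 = (b + 4)*(b^2 - 7*b + 12) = (b - 4)*(b + 4)*(b - 3)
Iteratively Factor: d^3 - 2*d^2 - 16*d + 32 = (d + 4)*(d^2 - 6*d + 8) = (d - 2)*(d + 4)*(d - 4)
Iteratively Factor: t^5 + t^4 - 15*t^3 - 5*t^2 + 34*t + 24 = (t + 1)*(t^4 - 15*t^2 + 10*t + 24) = (t + 1)^2*(t^3 - t^2 - 14*t + 24) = (t + 1)^2*(t + 4)*(t^2 - 5*t + 6) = (t - 2)*(t + 1)^2*(t + 4)*(t - 3)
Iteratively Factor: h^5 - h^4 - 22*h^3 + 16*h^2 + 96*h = (h + 4)*(h^4 - 5*h^3 - 2*h^2 + 24*h) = (h - 4)*(h + 4)*(h^3 - h^2 - 6*h) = h*(h - 4)*(h + 4)*(h^2 - h - 6) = h*(h - 4)*(h + 2)*(h + 4)*(h - 3)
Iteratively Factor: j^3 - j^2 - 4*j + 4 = (j - 2)*(j^2 + j - 2) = (j - 2)*(j - 1)*(j + 2)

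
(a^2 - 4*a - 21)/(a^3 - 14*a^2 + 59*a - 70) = (a + 3)/(a^2 - 7*a + 10)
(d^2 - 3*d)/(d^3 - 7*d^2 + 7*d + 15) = d/(d^2 - 4*d - 5)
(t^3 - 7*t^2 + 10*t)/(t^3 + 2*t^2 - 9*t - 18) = t*(t^2 - 7*t + 10)/(t^3 + 2*t^2 - 9*t - 18)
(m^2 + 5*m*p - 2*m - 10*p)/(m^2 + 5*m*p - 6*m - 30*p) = (m - 2)/(m - 6)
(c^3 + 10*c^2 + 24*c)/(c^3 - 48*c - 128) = c*(c + 6)/(c^2 - 4*c - 32)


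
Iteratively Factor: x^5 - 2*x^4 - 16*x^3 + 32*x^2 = (x + 4)*(x^4 - 6*x^3 + 8*x^2) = (x - 2)*(x + 4)*(x^3 - 4*x^2) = x*(x - 2)*(x + 4)*(x^2 - 4*x) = x*(x - 4)*(x - 2)*(x + 4)*(x)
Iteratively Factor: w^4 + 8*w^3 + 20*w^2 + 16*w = (w + 2)*(w^3 + 6*w^2 + 8*w) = w*(w + 2)*(w^2 + 6*w + 8) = w*(w + 2)*(w + 4)*(w + 2)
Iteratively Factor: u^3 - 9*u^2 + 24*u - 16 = (u - 4)*(u^2 - 5*u + 4) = (u - 4)*(u - 1)*(u - 4)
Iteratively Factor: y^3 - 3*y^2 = (y)*(y^2 - 3*y) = y*(y - 3)*(y)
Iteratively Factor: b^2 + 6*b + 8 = (b + 4)*(b + 2)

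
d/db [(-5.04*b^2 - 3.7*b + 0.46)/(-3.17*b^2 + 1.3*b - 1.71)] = (-18.281*b^2 + 20.1532*b + 5.729)/(10.0489*b^4 - 8.242*b^3 + 12.5314*b^2 - 4.446*b + 2.9241)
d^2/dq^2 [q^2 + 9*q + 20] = 2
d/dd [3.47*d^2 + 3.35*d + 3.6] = 6.94*d + 3.35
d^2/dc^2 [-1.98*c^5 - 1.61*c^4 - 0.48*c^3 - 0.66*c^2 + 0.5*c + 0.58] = -39.6*c^3 - 19.32*c^2 - 2.88*c - 1.32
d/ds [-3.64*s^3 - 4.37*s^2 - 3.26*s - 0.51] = -10.92*s^2 - 8.74*s - 3.26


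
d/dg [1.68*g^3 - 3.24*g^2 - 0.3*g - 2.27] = 5.04*g^2 - 6.48*g - 0.3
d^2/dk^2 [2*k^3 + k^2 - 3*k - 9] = 12*k + 2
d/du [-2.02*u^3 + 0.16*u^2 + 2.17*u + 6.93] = -6.06*u^2 + 0.32*u + 2.17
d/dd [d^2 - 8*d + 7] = 2*d - 8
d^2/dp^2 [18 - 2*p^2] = -4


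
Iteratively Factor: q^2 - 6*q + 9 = (q - 3)*(q - 3)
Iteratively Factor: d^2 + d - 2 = (d + 2)*(d - 1)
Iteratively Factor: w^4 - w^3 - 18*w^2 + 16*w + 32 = (w - 4)*(w^3 + 3*w^2 - 6*w - 8) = (w - 4)*(w + 1)*(w^2 + 2*w - 8) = (w - 4)*(w + 1)*(w + 4)*(w - 2)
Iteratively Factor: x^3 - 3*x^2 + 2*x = (x - 1)*(x^2 - 2*x) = (x - 2)*(x - 1)*(x)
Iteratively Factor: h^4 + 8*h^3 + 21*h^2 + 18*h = (h + 3)*(h^3 + 5*h^2 + 6*h) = (h + 3)^2*(h^2 + 2*h) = h*(h + 3)^2*(h + 2)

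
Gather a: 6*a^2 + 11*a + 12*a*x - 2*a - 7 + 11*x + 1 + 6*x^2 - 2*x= 6*a^2 + a*(12*x + 9) + 6*x^2 + 9*x - 6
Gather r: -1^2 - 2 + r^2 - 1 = r^2 - 4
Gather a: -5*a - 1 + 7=6 - 5*a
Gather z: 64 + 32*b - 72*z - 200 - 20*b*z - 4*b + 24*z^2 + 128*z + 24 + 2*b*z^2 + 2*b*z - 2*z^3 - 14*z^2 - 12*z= 28*b - 2*z^3 + z^2*(2*b + 10) + z*(44 - 18*b) - 112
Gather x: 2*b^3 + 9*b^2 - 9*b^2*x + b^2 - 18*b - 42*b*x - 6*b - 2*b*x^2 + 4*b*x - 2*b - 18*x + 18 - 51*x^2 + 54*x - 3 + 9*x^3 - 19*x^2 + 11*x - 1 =2*b^3 + 10*b^2 - 26*b + 9*x^3 + x^2*(-2*b - 70) + x*(-9*b^2 - 38*b + 47) + 14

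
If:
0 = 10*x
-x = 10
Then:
No Solution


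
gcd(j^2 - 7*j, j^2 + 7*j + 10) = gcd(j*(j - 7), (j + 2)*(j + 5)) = 1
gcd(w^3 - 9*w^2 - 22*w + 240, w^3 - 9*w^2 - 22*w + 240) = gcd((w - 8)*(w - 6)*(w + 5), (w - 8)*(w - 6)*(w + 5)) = w^3 - 9*w^2 - 22*w + 240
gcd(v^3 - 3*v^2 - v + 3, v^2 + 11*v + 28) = 1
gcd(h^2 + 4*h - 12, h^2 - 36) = h + 6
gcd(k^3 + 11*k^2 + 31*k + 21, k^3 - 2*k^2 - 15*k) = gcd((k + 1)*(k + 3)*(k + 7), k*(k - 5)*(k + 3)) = k + 3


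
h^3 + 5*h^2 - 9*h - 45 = (h - 3)*(h + 3)*(h + 5)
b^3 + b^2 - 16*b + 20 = (b - 2)^2*(b + 5)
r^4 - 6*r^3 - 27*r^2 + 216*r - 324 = (r - 6)*(r - 3)^2*(r + 6)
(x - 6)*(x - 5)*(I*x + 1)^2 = -x^4 + 11*x^3 + 2*I*x^3 - 29*x^2 - 22*I*x^2 - 11*x + 60*I*x + 30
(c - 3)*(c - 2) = c^2 - 5*c + 6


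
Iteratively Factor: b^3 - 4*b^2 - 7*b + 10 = (b - 5)*(b^2 + b - 2) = (b - 5)*(b - 1)*(b + 2)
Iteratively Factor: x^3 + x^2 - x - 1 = (x - 1)*(x^2 + 2*x + 1) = (x - 1)*(x + 1)*(x + 1)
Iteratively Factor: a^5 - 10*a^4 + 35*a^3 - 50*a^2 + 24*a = (a - 3)*(a^4 - 7*a^3 + 14*a^2 - 8*a) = (a - 3)*(a - 1)*(a^3 - 6*a^2 + 8*a) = a*(a - 3)*(a - 1)*(a^2 - 6*a + 8) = a*(a - 4)*(a - 3)*(a - 1)*(a - 2)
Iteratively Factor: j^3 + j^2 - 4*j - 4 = (j + 2)*(j^2 - j - 2) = (j - 2)*(j + 2)*(j + 1)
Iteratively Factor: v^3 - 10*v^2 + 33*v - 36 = (v - 3)*(v^2 - 7*v + 12) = (v - 4)*(v - 3)*(v - 3)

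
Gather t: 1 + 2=3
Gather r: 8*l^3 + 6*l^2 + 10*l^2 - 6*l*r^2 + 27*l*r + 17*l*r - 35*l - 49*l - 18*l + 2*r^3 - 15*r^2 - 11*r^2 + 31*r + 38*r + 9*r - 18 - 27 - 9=8*l^3 + 16*l^2 - 102*l + 2*r^3 + r^2*(-6*l - 26) + r*(44*l + 78) - 54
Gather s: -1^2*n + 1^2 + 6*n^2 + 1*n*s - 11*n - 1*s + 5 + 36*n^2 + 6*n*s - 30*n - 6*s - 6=42*n^2 - 42*n + s*(7*n - 7)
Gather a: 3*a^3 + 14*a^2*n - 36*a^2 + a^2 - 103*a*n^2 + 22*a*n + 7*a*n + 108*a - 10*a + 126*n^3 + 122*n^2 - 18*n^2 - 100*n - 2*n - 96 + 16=3*a^3 + a^2*(14*n - 35) + a*(-103*n^2 + 29*n + 98) + 126*n^3 + 104*n^2 - 102*n - 80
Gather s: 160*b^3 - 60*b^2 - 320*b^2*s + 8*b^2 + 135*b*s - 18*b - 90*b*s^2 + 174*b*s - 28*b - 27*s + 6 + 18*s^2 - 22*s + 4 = 160*b^3 - 52*b^2 - 46*b + s^2*(18 - 90*b) + s*(-320*b^2 + 309*b - 49) + 10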